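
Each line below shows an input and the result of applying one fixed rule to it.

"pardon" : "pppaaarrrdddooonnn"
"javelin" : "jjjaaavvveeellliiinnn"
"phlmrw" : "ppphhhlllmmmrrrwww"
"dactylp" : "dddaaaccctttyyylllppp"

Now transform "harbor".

What's happening: repeat every character 3 times.
"harbor" → "hhhaaarrrbbbooorrr".

hhhaaarrrbbbooorrr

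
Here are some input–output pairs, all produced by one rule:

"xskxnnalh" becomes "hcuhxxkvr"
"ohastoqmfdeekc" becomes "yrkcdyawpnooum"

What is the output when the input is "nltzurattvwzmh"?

xvdjebkddfgjwr

The transformation: shift every letter 10 places forward in the alphabet (wrapping around).
For "nltzurattvwzmh" the result is "xvdjebkddfgjwr".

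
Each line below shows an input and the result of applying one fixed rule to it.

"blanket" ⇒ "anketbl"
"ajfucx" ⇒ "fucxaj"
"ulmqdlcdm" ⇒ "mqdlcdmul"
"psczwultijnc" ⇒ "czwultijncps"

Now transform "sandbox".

ndboxsa

In each case the input is transformed by: move the first 2 characters to the end (rotate left by 2).
On "sandbox" that produces "ndboxsa".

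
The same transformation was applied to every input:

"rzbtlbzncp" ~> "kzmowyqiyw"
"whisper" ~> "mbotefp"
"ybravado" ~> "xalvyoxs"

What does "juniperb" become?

boygrkfm

In each case the input is transformed by: move the last 3 characters to the front (rotate right by 3), then shift every letter 3 places backward in the alphabet (wrapping around).
"juniperb" → "erbjunip" → "boygrkfm".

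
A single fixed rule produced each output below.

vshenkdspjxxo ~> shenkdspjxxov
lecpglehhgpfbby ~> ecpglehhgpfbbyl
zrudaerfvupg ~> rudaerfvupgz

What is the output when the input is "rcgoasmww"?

Each output is the input with this applied: move the first character to the end.
Doing the same to "rcgoasmww": "cgoasmwwr".

cgoasmwwr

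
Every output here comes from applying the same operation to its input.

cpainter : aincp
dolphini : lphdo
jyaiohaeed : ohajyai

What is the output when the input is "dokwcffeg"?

wcfdok

The transformation: delete the last 3 characters, then move the last 3 characters to the front (rotate right by 3).
On "dokwcffeg": the first step gives "dokwcf", and the second then gives "wcfdok".
(Check on "jyaiohaeed": → "jyaioha" → "ohajyai" ✓)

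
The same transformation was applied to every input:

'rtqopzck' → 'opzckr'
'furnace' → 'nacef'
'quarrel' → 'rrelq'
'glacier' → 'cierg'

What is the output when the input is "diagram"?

gramd

In each case the input is transformed by: move the first 3 characters to the end (rotate left by 3), then delete the last 2 characters.
Working it through for "diagram": intermediate "gramdia", final "gramd".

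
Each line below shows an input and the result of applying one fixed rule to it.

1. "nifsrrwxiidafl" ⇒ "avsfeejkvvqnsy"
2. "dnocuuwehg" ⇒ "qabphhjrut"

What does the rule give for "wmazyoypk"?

The transformation: shift every letter 13 places forward in the alphabet (wrapping around) — i.e. ROT13.
Applying that to "wmazyoypk" gives "jznmlblcx".

jznmlblcx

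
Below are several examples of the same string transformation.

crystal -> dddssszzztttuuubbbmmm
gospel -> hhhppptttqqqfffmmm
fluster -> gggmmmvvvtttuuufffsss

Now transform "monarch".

What's happening: shift every letter 1 place forward in the alphabet (wrapping around), then repeat every character 3 times.
For "monarch", step one produces "npobsdi"; step two turns that into "nnnpppooobbbsssdddiii".

nnnpppooobbbsssdddiii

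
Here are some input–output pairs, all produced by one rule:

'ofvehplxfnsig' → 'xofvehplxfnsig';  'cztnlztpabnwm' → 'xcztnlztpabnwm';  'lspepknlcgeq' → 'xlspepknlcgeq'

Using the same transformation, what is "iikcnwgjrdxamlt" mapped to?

The transformation: prepend "x".
On "iikcnwgjrdxamlt" that produces "xiikcnwgjrdxamlt".

xiikcnwgjrdxamlt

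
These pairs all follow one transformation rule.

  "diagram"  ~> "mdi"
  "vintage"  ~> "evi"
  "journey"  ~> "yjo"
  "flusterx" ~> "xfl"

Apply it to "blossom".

mbl

The rule is to move the last character to the front, then keep only the first 3 characters.
Starting from "blossom": after the first operation, "mblosso"; after the second, "mbl".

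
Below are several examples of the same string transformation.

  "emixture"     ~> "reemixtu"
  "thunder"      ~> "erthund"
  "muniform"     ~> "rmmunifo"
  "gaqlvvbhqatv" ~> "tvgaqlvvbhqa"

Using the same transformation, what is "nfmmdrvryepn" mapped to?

Rule — move the last 2 characters to the front (rotate right by 2).
On "nfmmdrvryepn" that produces "pnnfmmdrvrye".

pnnfmmdrvrye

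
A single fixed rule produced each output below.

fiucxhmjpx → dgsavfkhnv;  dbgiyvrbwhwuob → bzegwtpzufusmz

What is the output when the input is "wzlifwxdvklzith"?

Looking at the pairs, the operation is to shift every letter 2 places backward in the alphabet (wrapping around).
For "wzlifwxdvklzith" the result is "uxjgduvbtijxgrf".

uxjgduvbtijxgrf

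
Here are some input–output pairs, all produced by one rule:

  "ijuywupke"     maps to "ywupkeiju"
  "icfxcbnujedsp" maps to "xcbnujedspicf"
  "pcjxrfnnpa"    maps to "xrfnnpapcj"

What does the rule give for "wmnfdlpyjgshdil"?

What's happening: move the first 3 characters to the end (rotate left by 3).
For "wmnfdlpyjgshdil" the result is "fdlpyjgshdilwmn".

fdlpyjgshdilwmn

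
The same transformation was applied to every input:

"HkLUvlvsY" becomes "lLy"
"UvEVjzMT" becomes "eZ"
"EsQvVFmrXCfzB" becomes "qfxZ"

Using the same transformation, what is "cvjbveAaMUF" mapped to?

JEm

Each output is the input with this applied: keep one character in every 3, starting at position 3 (positions 3rd, 6th, 9th, ...), then flip the case of every letter.
On "cvjbveAaMUF": the first step gives "jeM", and the second then gives "JEm".
(Check on "HkLUvlvsY": → "LlY" → "lLy" ✓)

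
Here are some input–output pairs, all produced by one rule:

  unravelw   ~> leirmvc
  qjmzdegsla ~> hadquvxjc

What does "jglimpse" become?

The rule is to delete the last character, then shift every letter 9 places backward in the alphabet (wrapping around).
On "jglimpse": the first step gives "jglimps", and the second then gives "axczdgj".

axczdgj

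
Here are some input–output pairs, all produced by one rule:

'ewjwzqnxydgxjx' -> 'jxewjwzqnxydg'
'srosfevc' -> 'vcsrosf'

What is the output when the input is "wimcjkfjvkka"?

kawimcjkfjv

In each case the input is transformed by: move the last 3 characters to the front (rotate right by 3), then delete the first character.
For "wimcjkfjvkka", step one produces "kkawimcjkfjv"; step two turns that into "kawimcjkfjv".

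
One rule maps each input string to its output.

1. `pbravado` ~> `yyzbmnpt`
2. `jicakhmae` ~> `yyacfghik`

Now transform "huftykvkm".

The pattern: sort the characters into alphabetical order, then shift every letter 2 places backward in the alphabet (wrapping around).
Doing the same to "huftykvkm": "dfiikrstw".

dfiikrstw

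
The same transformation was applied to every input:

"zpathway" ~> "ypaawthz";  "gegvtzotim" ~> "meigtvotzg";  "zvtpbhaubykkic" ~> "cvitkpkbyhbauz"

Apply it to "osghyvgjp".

psjgghvyo

Looking at the pairs, the operation is to take characters alternately from the front and the back (1st, last, 2nd, 2nd-last, ...), then move the first character to the end.
"osghyvgjp" → "opsjgghvy" → "psjgghvyo".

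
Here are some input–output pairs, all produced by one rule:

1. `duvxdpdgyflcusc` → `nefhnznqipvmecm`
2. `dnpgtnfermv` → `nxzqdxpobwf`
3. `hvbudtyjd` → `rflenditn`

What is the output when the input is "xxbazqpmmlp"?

hhlkjazwwvz

What's happening: shift every letter 10 places forward in the alphabet (wrapping around).
For "xxbazqpmmlp" the result is "hhlkjazwwvz".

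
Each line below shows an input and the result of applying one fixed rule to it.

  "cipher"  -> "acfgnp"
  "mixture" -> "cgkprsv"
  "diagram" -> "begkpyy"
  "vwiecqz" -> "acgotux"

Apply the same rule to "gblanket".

ceijlryz

The pattern: shift every letter 2 places backward in the alphabet (wrapping around), then sort the characters into alphabetical order.
On "gblanket": the first step gives "ezjylicr", and the second then gives "ceijlryz".
(Check on "cipher": → "agnfcp" → "acfgnp" ✓)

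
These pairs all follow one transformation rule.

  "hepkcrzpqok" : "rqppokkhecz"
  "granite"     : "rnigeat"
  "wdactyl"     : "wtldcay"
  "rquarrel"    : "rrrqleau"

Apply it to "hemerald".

Rule — sort the characters into reverse alphabetical order, then move the first character to the end.
Working it through for "hemerald": intermediate "rmlheeda", final "mlheedar".

mlheedar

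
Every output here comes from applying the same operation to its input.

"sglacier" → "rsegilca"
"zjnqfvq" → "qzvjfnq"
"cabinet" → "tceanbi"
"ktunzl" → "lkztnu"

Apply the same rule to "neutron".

nnoerut

The transformation: take characters alternately from the front and the back (1st, last, 2nd, 2nd-last, ...), then swap each adjacent pair of characters (1↔2, 3↔4, ...).
Applying both steps to "neutron": "nneourt", then "nnoerut".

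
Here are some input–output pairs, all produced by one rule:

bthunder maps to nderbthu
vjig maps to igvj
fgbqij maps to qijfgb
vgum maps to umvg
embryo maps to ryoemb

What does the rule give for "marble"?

blemar

The transformation: swap the front and back halves of the string.
For "marble" the result is "blemar".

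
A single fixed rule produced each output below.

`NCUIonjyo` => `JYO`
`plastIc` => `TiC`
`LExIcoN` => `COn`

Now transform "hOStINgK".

nGk

Looking at the pairs, the operation is to flip the case of every letter, then keep only the last 3 characters.
Working it through for "hOStINgK": intermediate "HosTinGk", final "nGk".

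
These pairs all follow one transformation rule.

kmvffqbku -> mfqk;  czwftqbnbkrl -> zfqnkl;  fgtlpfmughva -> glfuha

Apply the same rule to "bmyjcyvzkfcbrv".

Rule — keep every other character starting from the second (positions 2nd, 4th, 6th, ...).
"bmyjcyvzkfcbrv" → "mjyzfbv".

mjyzfbv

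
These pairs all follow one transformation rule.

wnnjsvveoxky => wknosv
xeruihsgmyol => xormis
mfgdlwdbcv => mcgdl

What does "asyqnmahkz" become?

Rule — keep every other character starting from the first (positions 1st, 3rd, 5th, ...), then take characters alternately from the front and the back (1st, last, 2nd, 2nd-last, ...).
Working it through for "asyqnmahkz": intermediate "aynak", final "akyan".

akyan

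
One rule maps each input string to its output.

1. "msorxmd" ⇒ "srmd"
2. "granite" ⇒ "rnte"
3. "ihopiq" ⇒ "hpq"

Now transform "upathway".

The rule is to swap each adjacent pair of characters (1↔2, 3↔4, ...), then keep every other character starting from the first (positions 1st, 3rd, 5th, ...).
For "upathway", step one produces "putawhya"; step two turns that into "ptwy".

ptwy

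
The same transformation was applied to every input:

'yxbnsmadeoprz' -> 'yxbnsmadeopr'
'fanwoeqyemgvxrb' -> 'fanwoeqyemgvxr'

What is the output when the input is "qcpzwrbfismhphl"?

qcpzwrbfismhph

The pattern: delete the last character.
Applying that to "qcpzwrbfismhphl" gives "qcpzwrbfismhph".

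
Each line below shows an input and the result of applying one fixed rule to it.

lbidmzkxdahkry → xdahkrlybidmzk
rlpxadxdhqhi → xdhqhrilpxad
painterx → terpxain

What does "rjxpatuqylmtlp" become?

qylmtlrpjxpatu

The rule is to swap the first and last characters, then swap the front and back halves of the string.
On "rjxpatuqylmtlp": the first step gives "pjxpatuqylmtlr", and the second then gives "qylmtlrpjxpatu".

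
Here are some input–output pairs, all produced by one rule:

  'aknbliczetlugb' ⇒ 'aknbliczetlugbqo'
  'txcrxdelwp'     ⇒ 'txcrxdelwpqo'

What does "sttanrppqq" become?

sttanrppqqqo

The rule is to append "qo".
For "sttanrppqq" the result is "sttanrppqqqo".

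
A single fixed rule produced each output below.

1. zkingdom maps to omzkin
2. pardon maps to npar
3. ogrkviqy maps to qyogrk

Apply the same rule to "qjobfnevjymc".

Looking at the pairs, the operation is to swap the front and back halves of the string, then delete the first 2 characters.
"qjobfnevjymc" → "evjymcqjobfn" → "jymcqjobfn".

jymcqjobfn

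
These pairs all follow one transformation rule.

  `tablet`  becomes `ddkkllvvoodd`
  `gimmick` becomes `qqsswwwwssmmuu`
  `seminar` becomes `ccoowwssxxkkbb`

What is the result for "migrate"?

Rule — shift every letter 10 places forward in the alphabet (wrapping around), then double every character.
On "migrate": the first step gives "wsqbkdo", and the second then gives "wwssqqbbkkddoo".

wwssqqbbkkddoo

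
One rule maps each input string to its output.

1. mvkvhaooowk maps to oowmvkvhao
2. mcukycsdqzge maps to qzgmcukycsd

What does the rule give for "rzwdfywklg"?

wklrzwdfy

The pattern: delete the last character, then move the last 3 characters to the front (rotate right by 3).
Working it through for "rzwdfywklg": intermediate "rzwdfywkl", final "wklrzwdfy".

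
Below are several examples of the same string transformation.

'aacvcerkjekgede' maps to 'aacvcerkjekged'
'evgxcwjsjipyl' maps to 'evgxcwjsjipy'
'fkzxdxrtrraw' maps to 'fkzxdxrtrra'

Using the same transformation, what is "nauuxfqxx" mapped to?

nauuxfqx

The transformation: delete the last character.
So "nauuxfqxx" becomes "nauuxfqx".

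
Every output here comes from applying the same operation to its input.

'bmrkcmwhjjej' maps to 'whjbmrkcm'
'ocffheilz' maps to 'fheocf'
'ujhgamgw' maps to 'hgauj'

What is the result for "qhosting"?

What's happening: delete the last 3 characters, then move the last 3 characters to the front (rotate right by 3).
On "qhosting": the first step gives "qhost", and the second then gives "ostqh".

ostqh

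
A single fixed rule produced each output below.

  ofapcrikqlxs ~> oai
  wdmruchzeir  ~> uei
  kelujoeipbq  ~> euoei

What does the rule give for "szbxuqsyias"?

What's happening: keep only the vowels.
So "szbxuqsyias" becomes "uia".

uia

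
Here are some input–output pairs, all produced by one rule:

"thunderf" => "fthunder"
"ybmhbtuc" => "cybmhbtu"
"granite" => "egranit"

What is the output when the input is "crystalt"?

tcrystal

Rule — move the last character to the front.
Applying that to "crystalt" gives "tcrystal".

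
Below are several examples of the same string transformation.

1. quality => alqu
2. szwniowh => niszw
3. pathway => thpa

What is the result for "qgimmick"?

In each case the input is transformed by: delete the last 3 characters, then move the last 2 characters to the front (rotate right by 2).
For "qgimmick", step one produces "qgimm"; step two turns that into "mmqgi".
(Check on "szwniowh": → "szwni" → "niszw" ✓)

mmqgi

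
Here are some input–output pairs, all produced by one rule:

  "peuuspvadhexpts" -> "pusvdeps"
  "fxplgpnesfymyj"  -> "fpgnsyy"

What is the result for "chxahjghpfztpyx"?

Looking at the pairs, the operation is to keep every other character starting from the first (positions 1st, 3rd, 5th, ...).
Doing the same to "chxahjghpfztpyx": "cxhgpzpx".

cxhgpzpx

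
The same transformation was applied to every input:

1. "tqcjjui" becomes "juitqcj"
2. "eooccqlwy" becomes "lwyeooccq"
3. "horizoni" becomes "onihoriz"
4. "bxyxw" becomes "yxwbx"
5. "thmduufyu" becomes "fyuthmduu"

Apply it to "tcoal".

The transformation: move the last 3 characters to the front (rotate right by 3).
On "tcoal" that produces "oaltc".

oaltc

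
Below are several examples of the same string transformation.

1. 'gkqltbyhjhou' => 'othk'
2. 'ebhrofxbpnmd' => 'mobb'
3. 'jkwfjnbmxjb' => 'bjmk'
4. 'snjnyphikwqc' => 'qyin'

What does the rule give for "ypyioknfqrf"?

In each case the input is transformed by: keep one character in every 3, starting at position 2 (positions 2nd, 5th, 8th, ...), then swap the first and last characters.
On "ypyioknfqrf" that produces "fofp".
(Check on "jkwfjnbmxjb": → "kjmb" → "bjmk" ✓)

fofp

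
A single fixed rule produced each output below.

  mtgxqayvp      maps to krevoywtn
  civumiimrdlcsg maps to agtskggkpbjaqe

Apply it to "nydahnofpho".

What's happening: shift every letter 2 places backward in the alphabet (wrapping around).
For "nydahnofpho" the result is "lwbyflmdnfm".

lwbyflmdnfm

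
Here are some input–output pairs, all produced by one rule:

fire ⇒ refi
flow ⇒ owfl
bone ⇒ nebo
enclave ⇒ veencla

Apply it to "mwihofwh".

whmwihof

The pattern: move the last 2 characters to the front (rotate right by 2).
Applying that to "mwihofwh" gives "whmwihof".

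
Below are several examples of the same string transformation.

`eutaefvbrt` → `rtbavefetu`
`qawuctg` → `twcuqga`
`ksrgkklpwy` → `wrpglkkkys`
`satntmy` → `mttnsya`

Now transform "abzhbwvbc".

bzvhwbacb

Each output is the input with this applied: take characters alternately from the front and the back (1st, last, 2nd, 2nd-last, ...), then move the first 3 characters to the end (rotate left by 3).
On "abzhbwvbc": the first step gives "acbbzvhwb", and the second then gives "bzvhwbacb".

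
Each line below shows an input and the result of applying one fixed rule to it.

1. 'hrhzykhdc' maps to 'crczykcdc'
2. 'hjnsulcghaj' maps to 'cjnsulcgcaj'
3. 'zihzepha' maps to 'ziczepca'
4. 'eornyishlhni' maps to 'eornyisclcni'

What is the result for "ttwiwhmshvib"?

Each output is the input with this applied: replace every "h" with "c".
On "ttwiwhmshvib" that produces "ttwiwcmscvib".

ttwiwcmscvib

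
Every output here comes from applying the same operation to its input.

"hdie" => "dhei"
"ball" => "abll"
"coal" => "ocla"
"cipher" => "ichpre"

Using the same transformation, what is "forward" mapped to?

ofwrrad

Looking at the pairs, the operation is to swap each adjacent pair of characters (1↔2, 3↔4, ...).
"forward" → "ofwrrad".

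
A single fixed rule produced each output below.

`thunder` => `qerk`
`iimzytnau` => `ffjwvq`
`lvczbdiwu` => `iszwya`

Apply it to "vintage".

sfkq

What's happening: shift every letter 3 places backward in the alphabet (wrapping around), then delete the last 3 characters.
For "vintage" the result is "sfkq".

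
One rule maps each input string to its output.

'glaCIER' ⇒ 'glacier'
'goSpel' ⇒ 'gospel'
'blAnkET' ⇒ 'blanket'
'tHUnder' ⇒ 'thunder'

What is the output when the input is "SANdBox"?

sandbox

In each case the input is transformed by: convert every letter to lowercase.
"SANdBox" → "sandbox".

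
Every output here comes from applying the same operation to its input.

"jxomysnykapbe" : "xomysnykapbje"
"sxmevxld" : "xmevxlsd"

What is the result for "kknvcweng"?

The pattern: swap the first and last characters, then move the first character to the end.
On "kknvcweng" that produces "knvcwenkg".

knvcwenkg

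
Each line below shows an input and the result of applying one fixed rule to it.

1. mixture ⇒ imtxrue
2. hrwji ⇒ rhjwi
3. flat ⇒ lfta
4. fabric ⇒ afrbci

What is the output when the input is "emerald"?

The pattern: swap each adjacent pair of characters (1↔2, 3↔4, ...).
Applying that to "emerald" gives "merelad".

merelad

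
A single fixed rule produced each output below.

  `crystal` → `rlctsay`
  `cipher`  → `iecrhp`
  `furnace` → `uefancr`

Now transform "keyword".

In each case the input is transformed by: swap each adjacent pair of characters (1↔2, 3↔4, ...), then take characters alternately from the front and the back (1st, last, 2nd, 2nd-last, ...).
"keyword" → "ekwyrod" → "edkowry".

edkowry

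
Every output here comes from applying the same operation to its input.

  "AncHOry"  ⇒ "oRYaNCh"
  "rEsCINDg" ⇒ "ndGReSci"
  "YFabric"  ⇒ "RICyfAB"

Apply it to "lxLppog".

What's happening: move the last 3 characters to the front (rotate right by 3), then flip the case of every letter.
"lxLppog" → "POGLXlP".

POGLXlP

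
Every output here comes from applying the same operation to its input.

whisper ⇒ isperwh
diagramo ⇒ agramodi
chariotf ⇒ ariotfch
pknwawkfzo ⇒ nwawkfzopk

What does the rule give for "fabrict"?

Looking at the pairs, the operation is to move the first 2 characters to the end (rotate left by 2).
On "fabrict" that produces "brictfa".

brictfa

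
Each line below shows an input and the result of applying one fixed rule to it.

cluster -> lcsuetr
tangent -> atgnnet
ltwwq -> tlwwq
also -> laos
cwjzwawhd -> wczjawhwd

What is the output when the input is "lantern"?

In each case the input is transformed by: swap each adjacent pair of characters (1↔2, 3↔4, ...).
For "lantern" the result is "altnren".

altnren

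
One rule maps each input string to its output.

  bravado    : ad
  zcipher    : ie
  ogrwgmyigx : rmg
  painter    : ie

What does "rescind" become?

sn

Each output is the input with this applied: keep one character in every 3, starting at position 3 (positions 3rd, 6th, 9th, ...).
Applying that to "rescind" gives "sn".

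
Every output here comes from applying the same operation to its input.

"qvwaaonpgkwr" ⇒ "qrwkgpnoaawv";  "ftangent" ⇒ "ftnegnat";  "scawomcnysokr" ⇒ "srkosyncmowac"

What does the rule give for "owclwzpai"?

oiapzwlcw

What's happening: move the first character to the end, then reverse the string.
On "owclwzpai": the first step gives "wclwzpaio", and the second then gives "oiapzwlcw".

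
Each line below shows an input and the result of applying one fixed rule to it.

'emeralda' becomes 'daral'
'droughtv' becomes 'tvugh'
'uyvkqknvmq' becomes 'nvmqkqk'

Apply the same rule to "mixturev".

evtur

Rule — delete the first 3 characters, then move the first 3 characters to the end (rotate left by 3).
Applying both steps to "mixturev": "turev", then "evtur".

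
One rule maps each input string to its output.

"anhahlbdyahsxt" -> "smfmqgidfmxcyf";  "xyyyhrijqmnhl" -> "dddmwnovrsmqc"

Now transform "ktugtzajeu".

What's happening: shift every letter 5 places forward in the alphabet (wrapping around), then move the first character to the end.
On "ktugtzajeu": the first step gives "pyzlyefojz", and the second then gives "yzlyefojzp".
(Check on "xyyyhrijqmnhl": → "cdddmwnovrsmq" → "dddmwnovrsmqc" ✓)

yzlyefojzp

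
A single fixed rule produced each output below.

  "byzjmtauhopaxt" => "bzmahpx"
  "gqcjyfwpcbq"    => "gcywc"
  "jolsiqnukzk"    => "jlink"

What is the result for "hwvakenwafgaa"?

What's happening: move the last character to the front, then keep every other character starting from the second (positions 2nd, 4th, 6th, ...).
Applying both steps to "hwvakenwafgaa": "ahwvakenwafga", then "hvknag".

hvknag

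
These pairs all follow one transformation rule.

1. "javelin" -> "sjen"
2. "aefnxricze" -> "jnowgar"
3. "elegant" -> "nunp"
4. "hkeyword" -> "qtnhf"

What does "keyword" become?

The rule is to shift every letter 9 places forward in the alphabet (wrapping around), then delete the last 3 characters.
Starting from "keyword": after the first operation, "tnhfxam"; after the second, "tnhf".

tnhf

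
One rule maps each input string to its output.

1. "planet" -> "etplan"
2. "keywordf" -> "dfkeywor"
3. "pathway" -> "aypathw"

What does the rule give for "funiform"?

The transformation: move the last 2 characters to the front (rotate right by 2).
Doing the same to "funiform": "rmfunifo".

rmfunifo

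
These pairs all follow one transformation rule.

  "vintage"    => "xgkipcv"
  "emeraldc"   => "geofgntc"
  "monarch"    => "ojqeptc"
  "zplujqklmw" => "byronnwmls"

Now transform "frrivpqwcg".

Looking at the pairs, the operation is to shift every letter 2 places forward in the alphabet (wrapping around), then take characters alternately from the front and the back (1st, last, 2nd, 2nd-last, ...).
Applying both steps to "frrivpqwcg": "httkxrsyei", then "hitetyksxr".
(Check on "zplujqklmw": → "brnwlsmnoy" → "byronnwmls" ✓)

hitetyksxr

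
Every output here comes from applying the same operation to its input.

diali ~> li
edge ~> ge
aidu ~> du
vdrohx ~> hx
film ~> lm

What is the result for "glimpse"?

What's happening: keep only the last 2 characters.
"glimpse" → "se".

se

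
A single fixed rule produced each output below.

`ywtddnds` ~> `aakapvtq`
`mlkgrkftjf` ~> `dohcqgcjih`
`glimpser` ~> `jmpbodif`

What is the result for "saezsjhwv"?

Looking at the pairs, the operation is to shift every letter 3 places backward in the alphabet (wrapping around), then move the first 3 characters to the end (rotate left by 3).
"saezsjhwv" → "wpgetspxb".

wpgetspxb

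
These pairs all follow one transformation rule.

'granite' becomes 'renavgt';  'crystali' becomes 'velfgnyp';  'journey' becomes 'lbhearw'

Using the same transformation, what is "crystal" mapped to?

What's happening: swap the first and last characters, then shift every letter 13 places forward in the alphabet (wrapping around) — i.e. ROT13.
For "crystal", step one produces "lrystac"; step two turns that into "yelfgnp".

yelfgnp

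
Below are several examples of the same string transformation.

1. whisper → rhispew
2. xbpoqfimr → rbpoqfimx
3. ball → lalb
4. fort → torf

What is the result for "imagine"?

emagini

Looking at the pairs, the operation is to swap the first and last characters.
Applying that to "imagine" gives "emagini".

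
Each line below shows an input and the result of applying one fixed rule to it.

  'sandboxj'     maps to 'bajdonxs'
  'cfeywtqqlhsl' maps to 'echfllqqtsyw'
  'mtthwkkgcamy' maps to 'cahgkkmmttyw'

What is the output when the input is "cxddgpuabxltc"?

What's happening: sort the characters into alphabetical order, then swap each adjacent pair of characters (1↔2, 3↔4, ...).
Starting from "cxddgpuabxltc": after the first operation, "abccddglptuxx"; after the second, "baccddlgtpxux".

baccddlgtpxux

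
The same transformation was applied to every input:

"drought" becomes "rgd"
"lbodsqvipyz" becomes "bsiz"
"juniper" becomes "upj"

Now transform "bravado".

The pattern: move the first character to the end, then keep one character in every 3, starting at position 1 (positions 1st, 4th, 7th, ...).
Applying both steps to "bravado": "ravadob", then "rab".

rab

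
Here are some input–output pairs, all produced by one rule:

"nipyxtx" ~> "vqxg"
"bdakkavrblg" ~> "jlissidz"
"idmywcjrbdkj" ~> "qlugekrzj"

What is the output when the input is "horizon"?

Each output is the input with this applied: shift every letter 8 places forward in the alphabet (wrapping around), then delete the last 3 characters.
For "horizon", step one produces "pwzqhwv"; step two turns that into "pwzq".
(Check on "bdakkavrblg": → "jlissidzjto" → "jlissidz" ✓)

pwzq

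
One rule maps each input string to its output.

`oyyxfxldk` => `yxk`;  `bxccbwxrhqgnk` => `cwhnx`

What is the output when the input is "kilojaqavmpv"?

lavv

The transformation: move the first 2 characters to the end (rotate left by 2), then keep one character in every 3, starting at position 1 (positions 1st, 4th, 7th, ...).
Starting from "kilojaqavmpv": after the first operation, "lojaqavmpvki"; after the second, "lavv".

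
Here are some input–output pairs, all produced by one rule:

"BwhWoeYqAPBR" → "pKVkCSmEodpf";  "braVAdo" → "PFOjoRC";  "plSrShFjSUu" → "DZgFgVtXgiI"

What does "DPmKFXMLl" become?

rdAytlazZ

Looking at the pairs, the operation is to shift every letter 12 places backward in the alphabet (wrapping around), then flip the case of every letter.
Starting from "DPmKFXMLl": after the first operation, "RDaYTLAZz"; after the second, "rdAytlazZ".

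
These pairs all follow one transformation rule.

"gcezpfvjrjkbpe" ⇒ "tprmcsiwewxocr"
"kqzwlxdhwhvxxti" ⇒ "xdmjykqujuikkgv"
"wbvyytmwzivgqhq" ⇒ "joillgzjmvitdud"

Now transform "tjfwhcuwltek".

gwsjuphjygrx

Rule — shift every letter 13 places forward in the alphabet (wrapping around) — i.e. ROT13.
For "tjfwhcuwltek" the result is "gwsjuphjygrx".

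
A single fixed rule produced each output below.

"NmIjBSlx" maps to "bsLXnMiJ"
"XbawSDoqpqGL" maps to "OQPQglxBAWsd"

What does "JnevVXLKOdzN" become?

The rule is to flip the case of every letter, then swap the front and back halves of the string.
For "JnevVXLKOdzN", step one produces "jNEVvxlkoDZn"; step two turns that into "lkoDZnjNEVvx".
(Check on "NmIjBSlx": → "nMiJbsLX" → "bsLXnMiJ" ✓)

lkoDZnjNEVvx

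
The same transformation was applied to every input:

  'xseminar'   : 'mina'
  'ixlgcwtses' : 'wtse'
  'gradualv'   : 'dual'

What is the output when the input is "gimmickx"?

mick

The transformation: delete the last character, then keep only the last 4 characters.
"gimmickx" → "gimmick" → "mick".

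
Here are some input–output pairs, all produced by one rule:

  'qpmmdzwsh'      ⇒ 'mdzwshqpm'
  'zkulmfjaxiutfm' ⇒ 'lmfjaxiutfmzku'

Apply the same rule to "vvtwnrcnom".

wnrcnomvvt

In each case the input is transformed by: move the first 3 characters to the end (rotate left by 3).
Applying that to "vvtwnrcnom" gives "wnrcnomvvt".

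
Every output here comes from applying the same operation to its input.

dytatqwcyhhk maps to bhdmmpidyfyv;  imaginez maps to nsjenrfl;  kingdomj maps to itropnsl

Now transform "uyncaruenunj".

Looking at the pairs, the operation is to shift every letter 5 places forward in the alphabet (wrapping around), then swap the front and back halves of the string.
"uyncaruenunj" → "zjszsozdshfw".

zjszsozdshfw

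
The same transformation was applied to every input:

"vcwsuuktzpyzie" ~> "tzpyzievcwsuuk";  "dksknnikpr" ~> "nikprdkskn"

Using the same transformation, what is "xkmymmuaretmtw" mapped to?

aretmtwxkmymmu

Looking at the pairs, the operation is to swap the front and back halves of the string.
Doing the same to "xkmymmuaretmtw": "aretmtwxkmymmu".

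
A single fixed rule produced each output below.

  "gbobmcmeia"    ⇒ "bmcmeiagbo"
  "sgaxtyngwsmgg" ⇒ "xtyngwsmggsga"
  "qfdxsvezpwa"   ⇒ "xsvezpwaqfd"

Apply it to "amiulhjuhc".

Rule — move the first 3 characters to the end (rotate left by 3).
Doing the same to "amiulhjuhc": "ulhjuhcami".

ulhjuhcami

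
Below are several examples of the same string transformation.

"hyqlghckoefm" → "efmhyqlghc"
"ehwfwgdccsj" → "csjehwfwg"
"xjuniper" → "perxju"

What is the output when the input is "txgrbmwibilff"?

Looking at the pairs, the operation is to move the last 3 characters to the front (rotate right by 3), then delete the last 2 characters.
Working it through for "txgrbmwibilff": intermediate "lfftxgrbmwibi", final "lfftxgrbmwi".

lfftxgrbmwi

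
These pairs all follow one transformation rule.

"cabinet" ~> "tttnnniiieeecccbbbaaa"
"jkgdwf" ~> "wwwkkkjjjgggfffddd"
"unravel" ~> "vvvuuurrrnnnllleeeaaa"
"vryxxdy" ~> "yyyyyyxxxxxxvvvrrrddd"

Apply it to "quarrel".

In each case the input is transformed by: repeat every character 3 times, then sort the characters into reverse alphabetical order.
Doing the same to "quarrel": "uuurrrrrrqqqllleeeaaa".

uuurrrrrrqqqllleeeaaa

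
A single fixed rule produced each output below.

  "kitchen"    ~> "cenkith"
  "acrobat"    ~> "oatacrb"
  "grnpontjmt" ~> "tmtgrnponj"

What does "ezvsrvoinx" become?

Looking at the pairs, the operation is to move the last 3 characters to the front (rotate right by 3), then swap the first and last characters.
For "ezvsrvoinx", step one produces "inxezvsrvo"; step two turns that into "onxezvsrvi".
(Check on "grnpontjmt": → "jmtgrnpont" → "tmtgrnponj" ✓)

onxezvsrvi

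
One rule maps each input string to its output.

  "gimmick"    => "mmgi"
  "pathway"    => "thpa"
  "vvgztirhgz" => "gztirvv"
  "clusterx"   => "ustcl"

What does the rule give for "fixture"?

Looking at the pairs, the operation is to delete the last 3 characters, then move the first 2 characters to the end (rotate left by 2).
Applying both steps to "fixture": "fixt", then "xtfi".

xtfi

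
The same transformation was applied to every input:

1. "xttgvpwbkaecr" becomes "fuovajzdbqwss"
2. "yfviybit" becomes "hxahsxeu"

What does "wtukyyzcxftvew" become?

jxxybwesudvvst

In each case the input is transformed by: move the first 3 characters to the end (rotate left by 3), then shift every letter 1 place backward in the alphabet (wrapping around).
Working it through for "wtukyyzcxftvew": intermediate "kyyzcxftvewwtu", final "jxxybwesudvvst".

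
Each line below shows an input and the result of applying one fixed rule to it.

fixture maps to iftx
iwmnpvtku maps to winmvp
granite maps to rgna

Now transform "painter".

The rule is to delete the last 3 characters, then swap each adjacent pair of characters (1↔2, 3↔4, ...).
For "painter", step one produces "pain"; step two turns that into "apni".
(Check on "fixture": → "fixt" → "iftx" ✓)

apni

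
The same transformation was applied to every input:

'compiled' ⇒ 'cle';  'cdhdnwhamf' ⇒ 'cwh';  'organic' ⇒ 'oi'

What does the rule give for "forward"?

The rule is to swap each adjacent pair of characters (1↔2, 3↔4, ...), then keep one character in every 3, starting at position 2 (positions 2nd, 5th, 8th, ...).
For "forward", step one produces "ofwrrad"; step two turns that into "fr".
(Check on "cdhdnwhamf": → "dcdhwnahfm" → "cwh" ✓)

fr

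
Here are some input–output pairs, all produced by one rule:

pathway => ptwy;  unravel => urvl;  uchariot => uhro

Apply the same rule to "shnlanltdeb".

Each output is the input with this applied: keep every other character starting from the first (positions 1st, 3rd, 5th, ...).
So "shnlanltdeb" becomes "snaldb".

snaldb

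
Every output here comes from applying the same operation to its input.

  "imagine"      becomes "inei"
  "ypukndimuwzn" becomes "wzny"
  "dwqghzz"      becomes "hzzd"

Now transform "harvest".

Rule — move the last 3 characters to the front (rotate right by 3), then keep only the first 4 characters.
For "harvest", step one produces "estharv"; step two turns that into "esth".

esth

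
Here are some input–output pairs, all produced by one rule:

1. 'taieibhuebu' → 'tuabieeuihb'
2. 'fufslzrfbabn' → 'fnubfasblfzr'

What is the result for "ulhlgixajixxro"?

The transformation: take characters alternately from the front and the back (1st, last, 2nd, 2nd-last, ...).
For "ulhlgixajixxro" the result is "uolrhxlxgiijxa".

uolrhxlxgiijxa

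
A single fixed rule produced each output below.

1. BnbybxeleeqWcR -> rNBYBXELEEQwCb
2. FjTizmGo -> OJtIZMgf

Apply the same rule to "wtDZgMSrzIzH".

hTdzGmsRZiZW

Each output is the input with this applied: flip the case of every letter, then swap the first and last characters.
"wtDZgMSrzIzH" → "WTdzGmsRZiZh" → "hTdzGmsRZiZW".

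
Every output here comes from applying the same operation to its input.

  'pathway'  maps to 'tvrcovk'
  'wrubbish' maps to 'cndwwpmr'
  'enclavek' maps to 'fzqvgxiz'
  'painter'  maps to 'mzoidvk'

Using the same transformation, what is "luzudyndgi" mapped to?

dbyitypupg

In each case the input is transformed by: reverse the string, then shift every letter 5 places backward in the alphabet (wrapping around).
Applying both steps to "luzudyndgi": "igdnyduzul", then "dbyitypupg".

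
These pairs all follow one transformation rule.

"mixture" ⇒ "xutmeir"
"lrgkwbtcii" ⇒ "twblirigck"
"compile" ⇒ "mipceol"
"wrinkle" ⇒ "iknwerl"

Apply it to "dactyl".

yctdla

What's happening: take characters alternately from the front and the back (1st, last, 2nd, 2nd-last, ...), then move the last 3 characters to the front (rotate right by 3).
"dactyl" → "dlayct" → "yctdla".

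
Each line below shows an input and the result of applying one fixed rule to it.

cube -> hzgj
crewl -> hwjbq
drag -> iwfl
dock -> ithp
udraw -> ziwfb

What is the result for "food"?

The rule is to shift every letter 5 places forward in the alphabet (wrapping around).
Doing the same to "food": "ktti".

ktti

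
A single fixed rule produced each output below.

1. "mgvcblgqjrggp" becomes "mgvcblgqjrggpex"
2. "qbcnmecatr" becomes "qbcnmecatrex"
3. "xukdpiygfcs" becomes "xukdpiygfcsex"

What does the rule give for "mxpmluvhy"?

mxpmluvhyex

The rule is to append "ex".
For "mxpmluvhy" the result is "mxpmluvhyex".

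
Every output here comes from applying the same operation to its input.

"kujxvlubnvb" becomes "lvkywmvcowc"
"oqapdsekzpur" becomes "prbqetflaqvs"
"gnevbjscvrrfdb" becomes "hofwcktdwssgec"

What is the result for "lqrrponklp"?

mrssqpolmq

The transformation: shift every letter 1 place forward in the alphabet (wrapping around).
On "lqrrponklp" that produces "mrssqpolmq".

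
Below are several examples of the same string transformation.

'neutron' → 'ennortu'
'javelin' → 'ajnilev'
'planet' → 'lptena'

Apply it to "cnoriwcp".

The transformation: move the first 2 characters to the end (rotate left by 2), then reverse the string.
On "cnoriwcp": the first step gives "oriwcpcn", and the second then gives "ncpcwiro".

ncpcwiro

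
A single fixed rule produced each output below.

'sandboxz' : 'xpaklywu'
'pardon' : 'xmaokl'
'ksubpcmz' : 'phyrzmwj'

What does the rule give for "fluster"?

The rule is to shift every letter 3 places backward in the alphabet (wrapping around), then swap each adjacent pair of characters (1↔2, 3↔4, ...).
On "fluster": the first step gives "cirpqbo", and the second then gives "icprbqo".

icprbqo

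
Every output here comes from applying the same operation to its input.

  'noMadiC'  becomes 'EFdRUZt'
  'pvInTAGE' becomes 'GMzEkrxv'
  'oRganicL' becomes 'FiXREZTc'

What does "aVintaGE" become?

RmZEKRxv

Looking at the pairs, the operation is to shift every letter 9 places backward in the alphabet (wrapping around), then flip the case of every letter.
For "aVintaGE", step one produces "rMzekrXV"; step two turns that into "RmZEKRxv".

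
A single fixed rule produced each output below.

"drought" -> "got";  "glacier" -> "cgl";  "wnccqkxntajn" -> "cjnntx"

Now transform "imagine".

eim

Rule — sort the characters into alphabetical order, then keep every other character starting from the second (positions 2nd, 4th, 6th, ...).
Working it through for "imagine": intermediate "aegiimn", final "eim".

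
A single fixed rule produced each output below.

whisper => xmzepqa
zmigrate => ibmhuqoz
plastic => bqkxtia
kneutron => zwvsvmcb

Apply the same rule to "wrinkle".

stmezqv

What's happening: shift every letter 8 places forward in the alphabet (wrapping around), then move the last 3 characters to the front (rotate right by 3).
On "wrinkle": the first step gives "ezqvstm", and the second then gives "stmezqv".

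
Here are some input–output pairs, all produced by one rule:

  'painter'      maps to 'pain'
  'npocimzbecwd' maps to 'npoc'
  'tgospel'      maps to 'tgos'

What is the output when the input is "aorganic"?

The pattern: keep only the first 4 characters.
For "aorganic" the result is "aorg".

aorg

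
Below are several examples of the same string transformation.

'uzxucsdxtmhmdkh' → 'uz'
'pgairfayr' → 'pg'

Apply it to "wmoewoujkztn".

wm

Each output is the input with this applied: keep only the first 2 characters.
For "wmoewoujkztn" the result is "wm".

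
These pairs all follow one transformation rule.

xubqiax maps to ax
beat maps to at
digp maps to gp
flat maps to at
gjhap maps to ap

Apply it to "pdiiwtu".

In each case the input is transformed by: keep only the last 2 characters.
Applying that to "pdiiwtu" gives "tu".

tu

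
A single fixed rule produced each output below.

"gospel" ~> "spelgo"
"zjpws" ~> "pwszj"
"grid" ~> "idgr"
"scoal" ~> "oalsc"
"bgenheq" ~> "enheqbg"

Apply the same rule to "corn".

rnco

The rule is to move the first 2 characters to the end (rotate left by 2).
For "corn" the result is "rnco".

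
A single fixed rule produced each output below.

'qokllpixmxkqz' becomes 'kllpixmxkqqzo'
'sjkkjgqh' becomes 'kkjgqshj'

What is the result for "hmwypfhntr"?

wypfhnthrm

The pattern: swap the first and last characters, then move the first 2 characters to the end (rotate left by 2).
Applying both steps to "hmwypfhntr": "rmwypfhnth", then "wypfhnthrm".
(Check on "sjkkjgqh": → "hjkkjgqs" → "kkjgqshj" ✓)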